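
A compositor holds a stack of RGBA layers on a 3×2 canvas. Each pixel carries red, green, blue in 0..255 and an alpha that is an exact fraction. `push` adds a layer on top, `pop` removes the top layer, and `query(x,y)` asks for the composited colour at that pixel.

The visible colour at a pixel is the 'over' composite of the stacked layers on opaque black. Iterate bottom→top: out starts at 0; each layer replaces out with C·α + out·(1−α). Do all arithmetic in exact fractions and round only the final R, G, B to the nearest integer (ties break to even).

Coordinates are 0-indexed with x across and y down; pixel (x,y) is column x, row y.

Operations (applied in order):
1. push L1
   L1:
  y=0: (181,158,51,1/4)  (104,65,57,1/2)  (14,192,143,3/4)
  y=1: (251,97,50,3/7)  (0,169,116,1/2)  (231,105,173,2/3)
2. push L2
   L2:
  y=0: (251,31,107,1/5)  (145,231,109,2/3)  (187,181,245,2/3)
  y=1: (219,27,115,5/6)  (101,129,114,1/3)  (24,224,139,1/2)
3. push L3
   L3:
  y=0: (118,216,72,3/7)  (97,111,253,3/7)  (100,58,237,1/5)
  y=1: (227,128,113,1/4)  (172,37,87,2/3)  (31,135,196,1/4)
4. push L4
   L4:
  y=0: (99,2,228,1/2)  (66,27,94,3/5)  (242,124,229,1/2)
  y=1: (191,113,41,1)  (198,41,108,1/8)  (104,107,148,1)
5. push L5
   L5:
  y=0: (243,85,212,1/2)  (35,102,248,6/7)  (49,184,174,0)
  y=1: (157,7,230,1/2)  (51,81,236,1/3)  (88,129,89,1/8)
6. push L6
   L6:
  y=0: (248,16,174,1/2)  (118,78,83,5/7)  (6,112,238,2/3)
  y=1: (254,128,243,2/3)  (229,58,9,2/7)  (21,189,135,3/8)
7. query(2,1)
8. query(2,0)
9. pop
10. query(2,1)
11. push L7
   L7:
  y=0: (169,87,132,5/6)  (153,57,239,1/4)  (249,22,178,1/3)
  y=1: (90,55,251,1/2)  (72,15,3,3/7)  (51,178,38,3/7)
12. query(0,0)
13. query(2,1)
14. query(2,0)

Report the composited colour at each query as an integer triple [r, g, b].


(2,1) stack=L1,L2,L3,L4,L5,L6; from [0,0,0]:
after L1 α=2/3: [154, 70, 346/3]
after L2 α=1/2: [89, 147, 763/6]
after L3 α=1/4: [149/2, 144, 1155/8]
after L4 α=1: [104, 107, 148]
after L5 α=1/8: [102, 439/4, 1125/8]
after L6 α=3/8: [573/8, 4463/32, 8865/64]
→ [72, 139, 139]

(2,0) stack=L1,L2,L3,L4,L5,L6; from [0,0,0]:
after L1 α=3/4: [21/2, 144, 429/4]
after L2 α=2/3: [769/6, 506/3, 2389/12]
after L3 α=1/5: [1838/15, 2198/15, 620/3]
after L4 α=1/2: [2734/15, 2029/15, 1307/6]
after L5 α=0: [2734/15, 2029/15, 1307/6]
after L6 α=2/3: [2914/45, 5389/45, 4163/18]
→ [65, 120, 231]

(2,1) stack=L1,L2,L3,L4,L5; from [0,0,0]:
+L1 (α=2/3) → [154, 70, 346/3]
+L2 (α=1/2) → [89, 147, 763/6]
+L3 (α=1/4) → [149/2, 144, 1155/8]
+L4 (α=1) → [104, 107, 148]
+L5 (α=1/8) → [102, 439/4, 1125/8]
rounded: [102, 110, 141]

query (0,0) [L1,L2,L3,L4,L5,L7] — begin 0,0,0
L1 α=1/4: [181/4, 79/2, 51/4]
L2 α=1/5: [432/5, 189/5, 158/5]
L3 α=3/7: [3498/35, 3996/35, 1712/35]
L4 α=1/2: [6963/70, 2033/35, 4846/35]
L5 α=1/2: [23973/140, 2504/35, 6133/35]
L7 α=5/6: [142273/840, 17729/210, 29233/210]
→ [169, 84, 139]

(2,1) stack=L1,L2,L3,L4,L5,L7; from [0,0,0]:
+L1 (α=2/3) → [154, 70, 346/3]
+L2 (α=1/2) → [89, 147, 763/6]
+L3 (α=1/4) → [149/2, 144, 1155/8]
+L4 (α=1) → [104, 107, 148]
+L5 (α=1/8) → [102, 439/4, 1125/8]
+L7 (α=3/7) → [561/7, 139, 1353/14]
rounded: [80, 139, 97]

at x=2,y=0 over L1,L2,L3,L4,L5,L7:
after L1 α=3/4: [21/2, 144, 429/4]
after L2 α=2/3: [769/6, 506/3, 2389/12]
after L3 α=1/5: [1838/15, 2198/15, 620/3]
after L4 α=1/2: [2734/15, 2029/15, 1307/6]
after L5 α=0: [2734/15, 2029/15, 1307/6]
after L7 α=1/3: [9203/45, 4388/45, 1841/9]
= [205, 98, 205]


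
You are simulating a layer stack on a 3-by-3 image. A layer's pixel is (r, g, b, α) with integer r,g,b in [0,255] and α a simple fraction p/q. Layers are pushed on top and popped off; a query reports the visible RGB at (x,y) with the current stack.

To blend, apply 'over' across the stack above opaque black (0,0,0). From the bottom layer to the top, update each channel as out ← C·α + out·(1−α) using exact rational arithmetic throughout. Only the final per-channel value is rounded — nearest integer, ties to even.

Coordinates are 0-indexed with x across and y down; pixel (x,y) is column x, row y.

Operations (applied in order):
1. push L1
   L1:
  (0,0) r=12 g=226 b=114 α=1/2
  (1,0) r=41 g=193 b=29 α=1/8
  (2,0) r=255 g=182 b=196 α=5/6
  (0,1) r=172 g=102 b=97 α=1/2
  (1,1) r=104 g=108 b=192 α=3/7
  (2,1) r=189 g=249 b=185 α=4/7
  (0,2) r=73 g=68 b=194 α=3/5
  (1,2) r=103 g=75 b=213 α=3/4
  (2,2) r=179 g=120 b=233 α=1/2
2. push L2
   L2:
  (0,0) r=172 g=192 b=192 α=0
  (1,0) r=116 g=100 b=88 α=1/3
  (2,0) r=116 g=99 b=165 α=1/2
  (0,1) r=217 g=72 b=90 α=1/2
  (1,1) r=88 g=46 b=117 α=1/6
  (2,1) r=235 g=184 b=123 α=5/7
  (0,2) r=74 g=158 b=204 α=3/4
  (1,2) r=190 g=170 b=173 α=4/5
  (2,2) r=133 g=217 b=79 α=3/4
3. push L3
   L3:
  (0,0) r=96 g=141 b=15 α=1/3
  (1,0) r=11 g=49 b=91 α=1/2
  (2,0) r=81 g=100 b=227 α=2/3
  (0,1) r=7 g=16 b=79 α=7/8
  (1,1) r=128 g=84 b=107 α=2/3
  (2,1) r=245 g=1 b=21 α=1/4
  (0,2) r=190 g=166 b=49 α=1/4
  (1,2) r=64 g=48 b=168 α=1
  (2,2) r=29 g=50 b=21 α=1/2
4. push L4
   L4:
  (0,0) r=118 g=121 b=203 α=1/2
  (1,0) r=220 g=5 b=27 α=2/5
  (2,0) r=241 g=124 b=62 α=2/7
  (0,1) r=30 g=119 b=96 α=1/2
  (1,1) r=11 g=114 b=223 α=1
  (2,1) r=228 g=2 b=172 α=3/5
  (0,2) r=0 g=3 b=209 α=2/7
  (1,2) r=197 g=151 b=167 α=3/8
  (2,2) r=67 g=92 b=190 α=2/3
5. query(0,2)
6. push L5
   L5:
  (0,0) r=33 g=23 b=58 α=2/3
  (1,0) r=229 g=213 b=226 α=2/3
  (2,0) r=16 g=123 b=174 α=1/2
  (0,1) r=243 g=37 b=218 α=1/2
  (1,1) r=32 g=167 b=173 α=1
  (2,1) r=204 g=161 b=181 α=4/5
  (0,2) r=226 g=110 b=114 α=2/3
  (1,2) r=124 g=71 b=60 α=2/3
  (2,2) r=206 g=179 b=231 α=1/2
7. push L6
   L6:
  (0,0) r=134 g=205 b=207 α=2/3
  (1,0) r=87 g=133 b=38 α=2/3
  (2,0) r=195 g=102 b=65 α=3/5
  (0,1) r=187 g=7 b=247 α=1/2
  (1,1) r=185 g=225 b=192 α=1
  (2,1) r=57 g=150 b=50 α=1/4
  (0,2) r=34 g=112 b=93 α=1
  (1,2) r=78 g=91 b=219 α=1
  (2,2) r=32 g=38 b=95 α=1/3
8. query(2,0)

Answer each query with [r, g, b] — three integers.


at x=0,y=2 over L1,L2,L3,L4:
after L1 α=3/5: [219/5, 204/5, 582/5]
after L2 α=3/4: [1329/20, 1287/10, 1821/10]
after L3 α=1/4: [7787/80, 5521/40, 5953/40]
after L4 α=2/7: [7787/112, 5569/56, 9297/56]
= [70, 99, 166]

at x=2,y=0 over L1,L2,L3,L4,L5,L6:
L1 α=5/6: [425/2, 455/3, 490/3]
L2 α=1/2: [657/4, 376/3, 985/6]
L3 α=2/3: [435/4, 976/9, 3709/18]
L4 α=2/7: [4103/28, 1016/9, 20777/126]
L5 α=1/2: [4551/56, 2123/18, 42701/252]
L6 α=3/5: [20931/140, 4877/45, 67271/630]
→ [150, 108, 107]


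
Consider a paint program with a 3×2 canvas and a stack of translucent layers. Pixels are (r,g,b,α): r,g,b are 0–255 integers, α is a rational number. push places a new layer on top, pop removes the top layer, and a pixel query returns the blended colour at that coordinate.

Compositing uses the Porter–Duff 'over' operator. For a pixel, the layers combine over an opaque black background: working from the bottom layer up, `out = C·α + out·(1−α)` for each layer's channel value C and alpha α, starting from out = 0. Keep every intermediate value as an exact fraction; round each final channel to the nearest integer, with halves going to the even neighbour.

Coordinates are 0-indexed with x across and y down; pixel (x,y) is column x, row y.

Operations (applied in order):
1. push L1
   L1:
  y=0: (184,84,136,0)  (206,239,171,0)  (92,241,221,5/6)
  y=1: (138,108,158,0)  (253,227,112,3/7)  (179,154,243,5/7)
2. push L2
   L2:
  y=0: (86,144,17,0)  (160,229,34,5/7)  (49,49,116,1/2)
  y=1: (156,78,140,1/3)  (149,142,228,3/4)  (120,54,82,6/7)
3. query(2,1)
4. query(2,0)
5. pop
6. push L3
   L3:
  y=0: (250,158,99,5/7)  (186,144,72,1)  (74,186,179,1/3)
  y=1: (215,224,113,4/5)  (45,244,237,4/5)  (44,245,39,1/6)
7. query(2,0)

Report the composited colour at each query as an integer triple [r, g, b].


(2,1) stack=L1,L2; from [0,0,0]:
L1 α=5/7: [895/7, 110, 1215/7]
L2 α=6/7: [5935/49, 62, 4659/49]
= [121, 62, 95]

(2,0) stack=L1,L2; from [0,0,0]:
after L1 α=5/6: [230/3, 1205/6, 1105/6]
after L2 α=1/2: [377/6, 1499/12, 1801/12]
rounded: [63, 125, 150]

at x=2,y=0 over L1,L3:
after L1 α=5/6: [230/3, 1205/6, 1105/6]
after L3 α=1/3: [682/9, 1763/9, 1642/9]
→ [76, 196, 182]


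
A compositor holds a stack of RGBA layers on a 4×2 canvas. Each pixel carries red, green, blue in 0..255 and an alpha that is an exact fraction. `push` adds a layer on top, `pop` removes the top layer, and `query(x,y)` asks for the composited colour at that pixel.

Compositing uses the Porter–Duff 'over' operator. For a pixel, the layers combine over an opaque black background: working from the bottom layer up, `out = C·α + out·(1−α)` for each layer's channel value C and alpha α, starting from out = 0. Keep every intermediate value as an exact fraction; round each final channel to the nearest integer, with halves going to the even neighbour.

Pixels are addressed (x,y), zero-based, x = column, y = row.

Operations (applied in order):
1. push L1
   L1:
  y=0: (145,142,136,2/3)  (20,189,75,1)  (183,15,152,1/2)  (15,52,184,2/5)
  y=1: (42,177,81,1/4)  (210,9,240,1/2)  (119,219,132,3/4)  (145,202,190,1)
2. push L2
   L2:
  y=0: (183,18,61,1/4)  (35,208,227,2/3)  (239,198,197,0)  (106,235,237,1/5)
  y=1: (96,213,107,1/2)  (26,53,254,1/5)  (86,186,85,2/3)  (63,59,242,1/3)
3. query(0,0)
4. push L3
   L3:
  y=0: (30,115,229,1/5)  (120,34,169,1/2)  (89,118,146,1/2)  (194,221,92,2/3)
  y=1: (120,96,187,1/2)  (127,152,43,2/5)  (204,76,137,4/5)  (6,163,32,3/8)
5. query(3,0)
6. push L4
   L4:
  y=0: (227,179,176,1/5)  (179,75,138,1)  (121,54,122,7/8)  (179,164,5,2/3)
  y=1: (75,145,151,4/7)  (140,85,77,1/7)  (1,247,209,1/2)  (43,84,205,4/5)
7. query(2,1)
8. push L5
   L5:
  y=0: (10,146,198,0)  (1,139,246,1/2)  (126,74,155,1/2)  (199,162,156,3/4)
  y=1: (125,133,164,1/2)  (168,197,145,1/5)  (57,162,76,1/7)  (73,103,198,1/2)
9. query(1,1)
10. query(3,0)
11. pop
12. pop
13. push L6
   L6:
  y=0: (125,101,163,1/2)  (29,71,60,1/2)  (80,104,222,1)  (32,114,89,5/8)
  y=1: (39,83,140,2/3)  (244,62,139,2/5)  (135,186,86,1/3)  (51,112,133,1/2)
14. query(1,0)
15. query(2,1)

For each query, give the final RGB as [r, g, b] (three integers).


query (0,0) [L1,L2] — begin 0,0,0
L1 α=2/3: [290/3, 284/3, 272/3]
L2 α=1/4: [473/4, 151/2, 333/4]
= [118, 76, 83]

query (3,0) [L1,L2,L3] — begin 0,0,0
+L1 (α=2/5) → [6, 104/5, 368/5]
+L2 (α=1/5) → [26, 1591/25, 2657/25]
+L3 (α=2/3) → [138, 12641/75, 2419/25]
→ [138, 169, 97]

at x=2,y=1 over L1,L2,L3,L4:
after L1 α=3/4: [357/4, 657/4, 99]
after L2 α=2/3: [1045/12, 715/4, 269/3]
after L3 α=4/5: [10837/60, 1931/20, 1913/15]
after L4 α=1/2: [10897/120, 6871/40, 2524/15]
= [91, 172, 168]

at x=1,y=1 over L1,L2,L3,L4,L5:
+L1 (α=1/2) → [105, 9/2, 120]
+L2 (α=1/5) → [446/5, 71/5, 734/5]
+L3 (α=2/5) → [2608/25, 1733/25, 2632/25]
+L4 (α=1/7) → [19148/175, 1789/25, 2531/25]
+L5 (α=1/5) → [105992/875, 12081/125, 13749/125]
= [121, 97, 110]

(3,0) stack=L1,L2,L3,L4,L5; from [0,0,0]:
L1 α=2/5: [6, 104/5, 368/5]
L2 α=1/5: [26, 1591/25, 2657/25]
L3 α=2/3: [138, 12641/75, 2419/25]
L4 α=2/3: [496/3, 37241/225, 2669/75]
L5 α=3/4: [2287/12, 146591/900, 37769/300]
→ [191, 163, 126]

query (1,0) [L1,L2,L3,L6] — begin 0,0,0
L1 α=1: [20, 189, 75]
L2 α=2/3: [30, 605/3, 529/3]
L3 α=1/2: [75, 707/6, 518/3]
L6 α=1/2: [52, 1133/12, 349/3]
→ [52, 94, 116]

(2,1) stack=L1,L2,L3,L6; from [0,0,0]:
+L1 (α=3/4) → [357/4, 657/4, 99]
+L2 (α=2/3) → [1045/12, 715/4, 269/3]
+L3 (α=4/5) → [10837/60, 1931/20, 1913/15]
+L6 (α=1/3) → [14887/90, 3791/30, 5116/45]
= [165, 126, 114]


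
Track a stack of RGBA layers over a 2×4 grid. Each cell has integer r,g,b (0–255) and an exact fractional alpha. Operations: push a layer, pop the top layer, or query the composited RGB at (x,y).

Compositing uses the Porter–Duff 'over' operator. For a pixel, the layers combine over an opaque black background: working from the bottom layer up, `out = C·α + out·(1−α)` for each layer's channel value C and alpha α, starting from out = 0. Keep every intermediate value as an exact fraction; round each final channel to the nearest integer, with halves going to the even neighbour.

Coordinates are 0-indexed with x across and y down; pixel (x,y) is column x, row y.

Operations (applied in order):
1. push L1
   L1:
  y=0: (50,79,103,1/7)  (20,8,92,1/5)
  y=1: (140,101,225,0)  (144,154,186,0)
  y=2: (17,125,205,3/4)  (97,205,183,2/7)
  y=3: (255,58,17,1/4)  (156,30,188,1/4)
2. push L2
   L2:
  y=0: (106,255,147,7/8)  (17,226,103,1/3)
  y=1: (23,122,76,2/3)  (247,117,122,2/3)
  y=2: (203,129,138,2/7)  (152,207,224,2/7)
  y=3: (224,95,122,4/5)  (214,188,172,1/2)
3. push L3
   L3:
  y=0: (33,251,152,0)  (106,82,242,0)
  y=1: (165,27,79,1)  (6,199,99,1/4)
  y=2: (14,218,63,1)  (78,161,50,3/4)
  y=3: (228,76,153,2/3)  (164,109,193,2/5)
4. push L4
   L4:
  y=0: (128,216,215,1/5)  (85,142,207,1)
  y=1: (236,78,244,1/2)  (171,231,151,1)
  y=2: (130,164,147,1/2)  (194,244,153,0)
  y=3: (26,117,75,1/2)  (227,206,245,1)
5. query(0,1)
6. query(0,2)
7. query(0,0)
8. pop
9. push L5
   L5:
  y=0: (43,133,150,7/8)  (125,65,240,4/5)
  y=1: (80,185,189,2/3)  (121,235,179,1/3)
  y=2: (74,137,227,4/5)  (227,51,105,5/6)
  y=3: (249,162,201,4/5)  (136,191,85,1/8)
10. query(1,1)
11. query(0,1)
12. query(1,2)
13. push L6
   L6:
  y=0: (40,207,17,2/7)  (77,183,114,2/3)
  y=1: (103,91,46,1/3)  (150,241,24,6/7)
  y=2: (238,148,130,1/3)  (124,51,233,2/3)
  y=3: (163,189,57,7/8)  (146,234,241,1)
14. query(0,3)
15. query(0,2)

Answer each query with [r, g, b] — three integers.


query (0,1) [L1,L2,L3,L4] — begin 0,0,0
after L1 α=0: [0, 0, 0]
after L2 α=2/3: [46/3, 244/3, 152/3]
after L3 α=1: [165, 27, 79]
after L4 α=1/2: [401/2, 105/2, 323/2]
= [200, 52, 162]

(0,2) stack=L1,L2,L3,L4; from [0,0,0]:
L1 α=3/4: [51/4, 375/4, 615/4]
L2 α=2/7: [1879/28, 2907/28, 597/4]
L3 α=1: [14, 218, 63]
L4 α=1/2: [72, 191, 105]
= [72, 191, 105]

at x=0,y=0 over L1,L2,L3,L4:
+L1 (α=1/7) → [50/7, 79/7, 103/7]
+L2 (α=7/8) → [1311/14, 6287/28, 3653/28]
+L3 (α=0) → [1311/14, 6287/28, 3653/28]
+L4 (α=1/5) → [3518/35, 7799/35, 5158/35]
= [101, 223, 147]

at x=1,y=1 over L1,L2,L3,L5:
L1 α=0: [0, 0, 0]
L2 α=2/3: [494/3, 78, 244/3]
L3 α=1/4: [125, 433/4, 343/4]
L5 α=1/3: [371/3, 301/2, 701/6]
= [124, 150, 117]

query (0,1) [L1,L2,L3,L5] — begin 0,0,0
+L1 (α=0) → [0, 0, 0]
+L2 (α=2/3) → [46/3, 244/3, 152/3]
+L3 (α=1) → [165, 27, 79]
+L5 (α=2/3) → [325/3, 397/3, 457/3]
= [108, 132, 152]

(1,2) stack=L1,L2,L3,L5; from [0,0,0]:
+L1 (α=2/7) → [194/7, 410/7, 366/7]
+L2 (α=2/7) → [3098/49, 4948/49, 4966/49]
+L3 (α=3/4) → [3641/49, 28615/196, 3079/49]
+L5 (α=5/6) → [9876/49, 78595/1176, 14402/147]
= [202, 67, 98]

(0,3) stack=L1,L2,L3,L5,L6; from [0,0,0]:
+L1 (α=1/4) → [255/4, 29/2, 17/4]
+L2 (α=4/5) → [3839/20, 789/10, 1969/20]
+L3 (α=2/3) → [12959/60, 2309/30, 8089/60]
+L5 (α=4/5) → [72719/300, 21749/150, 56329/300]
+L6 (α=7/8) → [415019/2400, 220199/1200, 176029/2400]
rounded: [173, 183, 73]

at x=0,y=2 over L1,L2,L3,L5,L6:
+L1 (α=3/4) → [51/4, 375/4, 615/4]
+L2 (α=2/7) → [1879/28, 2907/28, 597/4]
+L3 (α=1) → [14, 218, 63]
+L5 (α=4/5) → [62, 766/5, 971/5]
+L6 (α=1/3) → [362/3, 2272/15, 864/5]
→ [121, 151, 173]


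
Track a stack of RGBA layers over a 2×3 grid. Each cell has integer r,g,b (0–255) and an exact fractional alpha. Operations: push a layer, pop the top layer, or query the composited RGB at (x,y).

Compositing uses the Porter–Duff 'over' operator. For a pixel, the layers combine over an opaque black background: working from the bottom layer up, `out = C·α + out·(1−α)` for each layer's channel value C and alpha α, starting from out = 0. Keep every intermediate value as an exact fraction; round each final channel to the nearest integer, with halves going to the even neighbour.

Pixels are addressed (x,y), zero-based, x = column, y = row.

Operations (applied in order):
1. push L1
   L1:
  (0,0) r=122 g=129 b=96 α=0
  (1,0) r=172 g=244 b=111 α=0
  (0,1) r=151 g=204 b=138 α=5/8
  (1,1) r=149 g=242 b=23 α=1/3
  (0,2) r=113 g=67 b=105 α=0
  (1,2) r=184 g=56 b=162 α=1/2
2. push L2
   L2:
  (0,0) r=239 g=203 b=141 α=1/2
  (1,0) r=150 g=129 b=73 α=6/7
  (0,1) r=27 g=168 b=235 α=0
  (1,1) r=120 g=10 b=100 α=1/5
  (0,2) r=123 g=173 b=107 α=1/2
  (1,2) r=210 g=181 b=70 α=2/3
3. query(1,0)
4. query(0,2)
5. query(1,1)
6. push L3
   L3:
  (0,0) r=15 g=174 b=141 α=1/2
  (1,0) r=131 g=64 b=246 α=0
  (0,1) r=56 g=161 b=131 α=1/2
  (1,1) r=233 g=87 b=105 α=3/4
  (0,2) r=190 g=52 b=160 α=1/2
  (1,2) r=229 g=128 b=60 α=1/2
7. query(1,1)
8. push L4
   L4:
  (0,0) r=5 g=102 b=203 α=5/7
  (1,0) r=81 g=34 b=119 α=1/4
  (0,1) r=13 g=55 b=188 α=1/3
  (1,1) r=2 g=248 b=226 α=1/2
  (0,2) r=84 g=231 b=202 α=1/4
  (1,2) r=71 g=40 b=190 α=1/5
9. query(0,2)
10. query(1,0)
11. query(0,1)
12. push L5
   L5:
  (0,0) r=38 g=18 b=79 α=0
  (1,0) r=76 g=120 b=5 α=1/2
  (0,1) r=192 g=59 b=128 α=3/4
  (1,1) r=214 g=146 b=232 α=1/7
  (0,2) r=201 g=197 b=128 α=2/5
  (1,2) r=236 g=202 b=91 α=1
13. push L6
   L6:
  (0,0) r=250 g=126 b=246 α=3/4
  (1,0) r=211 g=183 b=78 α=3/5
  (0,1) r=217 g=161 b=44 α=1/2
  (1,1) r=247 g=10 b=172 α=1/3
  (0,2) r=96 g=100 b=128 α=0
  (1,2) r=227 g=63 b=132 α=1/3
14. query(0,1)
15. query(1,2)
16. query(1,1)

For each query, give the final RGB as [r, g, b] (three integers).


(1,0) stack=L1,L2; from [0,0,0]:
+L1 (α=0) → [0, 0, 0]
+L2 (α=6/7) → [900/7, 774/7, 438/7]
= [129, 111, 63]

at x=0,y=2 over L1,L2:
after L1 α=0: [0, 0, 0]
after L2 α=1/2: [123/2, 173/2, 107/2]
rounded: [62, 86, 54]

at x=1,y=1 over L1,L2:
after L1 α=1/3: [149/3, 242/3, 23/3]
after L2 α=1/5: [956/15, 998/15, 392/15]
= [64, 67, 26]

query (1,1) [L1,L2,L3] — begin 0,0,0
after L1 α=1/3: [149/3, 242/3, 23/3]
after L2 α=1/5: [956/15, 998/15, 392/15]
after L3 α=3/4: [11441/60, 4913/60, 5117/60]
→ [191, 82, 85]

at x=0,y=2 over L1,L2,L3,L4:
L1 α=0: [0, 0, 0]
L2 α=1/2: [123/2, 173/2, 107/2]
L3 α=1/2: [503/4, 277/4, 427/4]
L4 α=1/4: [1845/16, 1755/16, 2089/16]
= [115, 110, 131]

(1,0) stack=L1,L2,L3,L4; from [0,0,0]:
after L1 α=0: [0, 0, 0]
after L2 α=6/7: [900/7, 774/7, 438/7]
after L3 α=0: [900/7, 774/7, 438/7]
after L4 α=1/4: [3267/28, 640/7, 2147/28]
→ [117, 91, 77]

(0,1) stack=L1,L2,L3,L4; from [0,0,0]:
after L1 α=5/8: [755/8, 255/2, 345/4]
after L2 α=0: [755/8, 255/2, 345/4]
after L3 α=1/2: [1203/16, 577/4, 869/8]
after L4 α=1/3: [1307/24, 229/2, 1621/12]
rounded: [54, 114, 135]

at x=0,y=1 over L1,L2,L3,L4,L5,L6:
+L1 (α=5/8) → [755/8, 255/2, 345/4]
+L2 (α=0) → [755/8, 255/2, 345/4]
+L3 (α=1/2) → [1203/16, 577/4, 869/8]
+L4 (α=1/3) → [1307/24, 229/2, 1621/12]
+L5 (α=3/4) → [15131/96, 583/8, 6229/48]
+L6 (α=1/2) → [35963/192, 1871/16, 8341/96]
→ [187, 117, 87]

query (1,2) [L1,L2,L3,L4,L5,L6] — begin 0,0,0
+L1 (α=1/2) → [92, 28, 81]
+L2 (α=2/3) → [512/3, 130, 221/3]
+L3 (α=1/2) → [1199/6, 129, 401/6]
+L4 (α=1/5) → [2611/15, 556/5, 1372/15]
+L5 (α=1) → [236, 202, 91]
+L6 (α=1/3) → [233, 467/3, 314/3]
= [233, 156, 105]

(1,1) stack=L1,L2,L3,L4,L5,L6; from [0,0,0]:
after L1 α=1/3: [149/3, 242/3, 23/3]
after L2 α=1/5: [956/15, 998/15, 392/15]
after L3 α=3/4: [11441/60, 4913/60, 5117/60]
after L4 α=1/2: [11561/120, 19793/120, 18677/120]
after L5 α=1/7: [2263/20, 22713/140, 3331/20]
after L6 α=1/3: [4733/30, 23413/210, 5051/30]
→ [158, 111, 168]


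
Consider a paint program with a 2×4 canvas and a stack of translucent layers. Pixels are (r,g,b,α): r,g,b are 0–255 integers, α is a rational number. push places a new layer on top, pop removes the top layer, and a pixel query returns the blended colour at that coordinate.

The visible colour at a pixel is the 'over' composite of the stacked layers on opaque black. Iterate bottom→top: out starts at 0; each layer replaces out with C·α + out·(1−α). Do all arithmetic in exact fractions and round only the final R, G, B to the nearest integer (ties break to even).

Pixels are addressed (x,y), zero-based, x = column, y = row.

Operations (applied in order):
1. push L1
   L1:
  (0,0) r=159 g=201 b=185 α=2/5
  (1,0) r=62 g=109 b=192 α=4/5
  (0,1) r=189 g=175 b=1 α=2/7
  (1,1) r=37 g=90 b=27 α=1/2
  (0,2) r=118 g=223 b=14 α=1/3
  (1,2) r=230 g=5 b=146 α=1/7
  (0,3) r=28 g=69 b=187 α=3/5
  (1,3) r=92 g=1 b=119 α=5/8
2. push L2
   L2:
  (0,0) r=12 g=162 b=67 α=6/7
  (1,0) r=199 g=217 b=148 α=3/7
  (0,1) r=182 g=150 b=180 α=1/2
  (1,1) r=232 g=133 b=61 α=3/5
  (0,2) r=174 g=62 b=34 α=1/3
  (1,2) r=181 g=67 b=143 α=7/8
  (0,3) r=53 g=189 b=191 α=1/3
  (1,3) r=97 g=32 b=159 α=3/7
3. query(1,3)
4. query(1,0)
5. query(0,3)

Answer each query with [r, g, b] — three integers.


at x=1,y=3 over L1,L2:
+L1 (α=5/8) → [115/2, 5/8, 595/8]
+L2 (α=3/7) → [521/7, 197/14, 1549/14]
→ [74, 14, 111]

query (1,0) [L1,L2] — begin 0,0,0
after L1 α=4/5: [248/5, 436/5, 768/5]
after L2 α=3/7: [3977/35, 4999/35, 756/5]
= [114, 143, 151]

(0,3) stack=L1,L2; from [0,0,0]:
+L1 (α=3/5) → [84/5, 207/5, 561/5]
+L2 (α=1/3) → [433/15, 453/5, 2077/15]
= [29, 91, 138]


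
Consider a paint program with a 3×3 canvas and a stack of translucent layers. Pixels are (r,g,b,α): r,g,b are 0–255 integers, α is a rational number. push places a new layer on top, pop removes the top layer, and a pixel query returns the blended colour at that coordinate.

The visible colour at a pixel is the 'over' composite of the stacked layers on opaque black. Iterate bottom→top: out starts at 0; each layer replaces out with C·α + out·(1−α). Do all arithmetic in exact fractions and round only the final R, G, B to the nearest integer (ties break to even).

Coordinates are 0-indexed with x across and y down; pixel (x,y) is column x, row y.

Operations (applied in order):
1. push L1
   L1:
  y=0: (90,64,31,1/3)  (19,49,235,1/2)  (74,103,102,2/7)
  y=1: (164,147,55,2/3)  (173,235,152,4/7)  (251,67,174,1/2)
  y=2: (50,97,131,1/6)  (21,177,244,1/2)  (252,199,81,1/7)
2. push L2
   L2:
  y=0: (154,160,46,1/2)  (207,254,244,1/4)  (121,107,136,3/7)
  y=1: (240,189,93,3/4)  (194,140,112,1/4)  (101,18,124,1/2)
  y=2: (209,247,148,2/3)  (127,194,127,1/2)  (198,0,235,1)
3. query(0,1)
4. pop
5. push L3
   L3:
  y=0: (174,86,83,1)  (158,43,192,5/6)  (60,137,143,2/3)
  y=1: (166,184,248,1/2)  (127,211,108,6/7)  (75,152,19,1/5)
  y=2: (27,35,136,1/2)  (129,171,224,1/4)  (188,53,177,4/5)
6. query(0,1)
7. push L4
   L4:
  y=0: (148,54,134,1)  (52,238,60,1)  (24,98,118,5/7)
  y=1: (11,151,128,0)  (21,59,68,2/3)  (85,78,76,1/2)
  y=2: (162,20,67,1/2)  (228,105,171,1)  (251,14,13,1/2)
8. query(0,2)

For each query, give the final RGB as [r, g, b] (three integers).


query (0,1) [L1,L2] — begin 0,0,0
L1 α=2/3: [328/3, 98, 110/3]
L2 α=3/4: [622/3, 665/4, 947/12]
= [207, 166, 79]

(0,1) stack=L1,L3; from [0,0,0]:
+L1 (α=2/3) → [328/3, 98, 110/3]
+L3 (α=1/2) → [413/3, 141, 427/3]
→ [138, 141, 142]

(0,2) stack=L1,L3,L4; from [0,0,0]:
L1 α=1/6: [25/3, 97/6, 131/6]
L3 α=1/2: [53/3, 307/12, 947/12]
L4 α=1/2: [539/6, 547/24, 1751/24]
→ [90, 23, 73]


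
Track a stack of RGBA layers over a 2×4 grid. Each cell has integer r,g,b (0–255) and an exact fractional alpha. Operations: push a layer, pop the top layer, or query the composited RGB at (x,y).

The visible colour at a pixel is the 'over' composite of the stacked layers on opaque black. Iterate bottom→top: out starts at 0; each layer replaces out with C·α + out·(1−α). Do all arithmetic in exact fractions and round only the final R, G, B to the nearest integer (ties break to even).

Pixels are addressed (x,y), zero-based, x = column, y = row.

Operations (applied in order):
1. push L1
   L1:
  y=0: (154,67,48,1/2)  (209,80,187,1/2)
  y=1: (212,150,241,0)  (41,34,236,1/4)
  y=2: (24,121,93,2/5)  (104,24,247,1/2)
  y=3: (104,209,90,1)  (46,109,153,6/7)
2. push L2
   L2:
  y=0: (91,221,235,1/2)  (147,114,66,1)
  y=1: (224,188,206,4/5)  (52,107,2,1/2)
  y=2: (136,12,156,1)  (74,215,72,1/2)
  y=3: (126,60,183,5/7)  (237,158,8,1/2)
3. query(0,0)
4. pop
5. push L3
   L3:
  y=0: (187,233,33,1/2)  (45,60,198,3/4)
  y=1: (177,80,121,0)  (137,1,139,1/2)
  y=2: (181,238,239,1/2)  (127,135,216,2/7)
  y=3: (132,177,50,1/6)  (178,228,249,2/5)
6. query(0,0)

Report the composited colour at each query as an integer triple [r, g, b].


query (0,0) [L1,L2] — begin 0,0,0
after L1 α=1/2: [77, 67/2, 24]
after L2 α=1/2: [84, 509/4, 259/2]
= [84, 127, 130]

at x=0,y=0 over L1,L3:
L1 α=1/2: [77, 67/2, 24]
L3 α=1/2: [132, 533/4, 57/2]
→ [132, 133, 28]


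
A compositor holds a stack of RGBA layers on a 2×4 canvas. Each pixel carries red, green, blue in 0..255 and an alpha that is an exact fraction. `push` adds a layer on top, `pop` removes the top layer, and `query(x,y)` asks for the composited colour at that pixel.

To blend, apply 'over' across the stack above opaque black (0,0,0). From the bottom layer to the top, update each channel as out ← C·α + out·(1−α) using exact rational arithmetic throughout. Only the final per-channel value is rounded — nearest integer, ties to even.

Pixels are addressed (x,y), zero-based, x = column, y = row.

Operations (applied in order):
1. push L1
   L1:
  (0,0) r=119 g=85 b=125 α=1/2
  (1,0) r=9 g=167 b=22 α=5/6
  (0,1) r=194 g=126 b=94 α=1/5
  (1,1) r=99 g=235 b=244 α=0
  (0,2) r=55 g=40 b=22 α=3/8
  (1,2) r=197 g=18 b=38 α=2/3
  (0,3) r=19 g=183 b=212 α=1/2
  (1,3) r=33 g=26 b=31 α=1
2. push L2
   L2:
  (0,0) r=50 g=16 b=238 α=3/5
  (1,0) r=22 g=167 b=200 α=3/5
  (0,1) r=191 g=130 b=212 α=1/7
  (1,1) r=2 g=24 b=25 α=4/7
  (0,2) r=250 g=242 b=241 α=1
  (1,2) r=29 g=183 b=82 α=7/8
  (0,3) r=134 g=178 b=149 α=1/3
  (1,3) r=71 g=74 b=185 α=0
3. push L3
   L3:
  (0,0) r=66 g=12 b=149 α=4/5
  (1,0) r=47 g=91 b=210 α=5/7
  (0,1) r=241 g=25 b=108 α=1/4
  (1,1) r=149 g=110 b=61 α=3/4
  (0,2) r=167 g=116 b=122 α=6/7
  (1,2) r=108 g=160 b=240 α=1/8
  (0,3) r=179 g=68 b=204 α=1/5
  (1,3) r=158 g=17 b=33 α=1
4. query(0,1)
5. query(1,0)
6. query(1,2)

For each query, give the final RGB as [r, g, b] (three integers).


at x=0,y=1 over L1,L2,L3:
after L1 α=1/5: [194/5, 126/5, 94/5]
after L2 α=1/7: [2119/35, 1406/35, 232/5]
after L3 α=1/4: [3698/35, 5093/140, 309/5]
→ [106, 36, 62]

query (1,0) [L1,L2,L3] — begin 0,0,0
L1 α=5/6: [15/2, 835/6, 55/3]
L2 α=3/5: [81/5, 2338/15, 382/3]
L3 α=5/7: [191/5, 1643/15, 3914/21]
rounded: [38, 110, 186]

at x=1,y=2 over L1,L2,L3:
L1 α=2/3: [394/3, 12, 76/3]
L2 α=7/8: [1003/24, 1293/8, 899/12]
L3 α=1/8: [9613/192, 10331/64, 9173/96]
= [50, 161, 96]


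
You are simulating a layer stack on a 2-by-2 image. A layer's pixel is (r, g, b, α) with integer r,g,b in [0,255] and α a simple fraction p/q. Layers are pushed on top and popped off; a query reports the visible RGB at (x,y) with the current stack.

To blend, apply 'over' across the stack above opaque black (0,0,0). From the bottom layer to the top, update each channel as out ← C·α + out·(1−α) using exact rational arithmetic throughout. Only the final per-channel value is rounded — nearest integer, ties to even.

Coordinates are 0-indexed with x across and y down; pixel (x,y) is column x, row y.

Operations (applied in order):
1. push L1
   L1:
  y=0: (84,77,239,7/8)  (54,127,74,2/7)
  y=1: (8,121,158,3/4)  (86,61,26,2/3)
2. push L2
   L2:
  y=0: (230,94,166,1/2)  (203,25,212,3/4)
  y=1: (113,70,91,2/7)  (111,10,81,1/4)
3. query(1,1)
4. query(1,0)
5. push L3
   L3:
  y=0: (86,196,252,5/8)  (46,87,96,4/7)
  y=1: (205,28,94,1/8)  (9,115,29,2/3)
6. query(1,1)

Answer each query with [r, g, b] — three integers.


(1,1) stack=L1,L2; from [0,0,0]:
+L1 (α=2/3) → [172/3, 122/3, 52/3]
+L2 (α=1/4) → [283/4, 33, 133/4]
→ [71, 33, 33]

at x=1,y=0 over L1,L2:
after L1 α=2/7: [108/7, 254/7, 148/7]
after L2 α=3/4: [4371/28, 779/28, 1150/7]
→ [156, 28, 164]

(1,1) stack=L1,L2,L3; from [0,0,0]:
+L1 (α=2/3) → [172/3, 122/3, 52/3]
+L2 (α=1/4) → [283/4, 33, 133/4]
+L3 (α=2/3) → [355/12, 263/3, 365/12]
rounded: [30, 88, 30]


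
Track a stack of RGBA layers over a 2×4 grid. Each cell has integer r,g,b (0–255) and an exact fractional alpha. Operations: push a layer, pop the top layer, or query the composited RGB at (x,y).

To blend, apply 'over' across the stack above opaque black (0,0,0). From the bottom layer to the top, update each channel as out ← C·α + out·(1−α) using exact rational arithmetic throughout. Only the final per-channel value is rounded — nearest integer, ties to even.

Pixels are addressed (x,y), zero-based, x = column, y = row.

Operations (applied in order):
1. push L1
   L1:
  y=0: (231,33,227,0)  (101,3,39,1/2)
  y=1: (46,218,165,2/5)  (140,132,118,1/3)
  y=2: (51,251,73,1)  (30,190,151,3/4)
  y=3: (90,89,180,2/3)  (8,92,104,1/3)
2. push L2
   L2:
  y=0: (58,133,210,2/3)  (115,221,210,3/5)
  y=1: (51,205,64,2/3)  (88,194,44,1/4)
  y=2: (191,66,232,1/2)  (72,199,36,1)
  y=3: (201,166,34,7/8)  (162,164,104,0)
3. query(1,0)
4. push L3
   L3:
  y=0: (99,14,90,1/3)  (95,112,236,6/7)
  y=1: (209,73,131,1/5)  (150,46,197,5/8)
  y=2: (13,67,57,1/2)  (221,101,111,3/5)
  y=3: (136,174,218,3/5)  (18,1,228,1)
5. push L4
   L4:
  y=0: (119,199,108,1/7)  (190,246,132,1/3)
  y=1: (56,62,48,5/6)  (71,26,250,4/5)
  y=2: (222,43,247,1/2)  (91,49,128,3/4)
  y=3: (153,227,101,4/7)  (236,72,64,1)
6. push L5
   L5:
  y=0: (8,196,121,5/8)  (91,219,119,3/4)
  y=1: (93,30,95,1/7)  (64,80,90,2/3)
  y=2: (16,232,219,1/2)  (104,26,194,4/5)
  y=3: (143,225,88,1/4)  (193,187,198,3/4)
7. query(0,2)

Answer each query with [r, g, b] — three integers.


at x=1,y=0 over L1,L2:
+L1 (α=1/2) → [101/2, 3/2, 39/2]
+L2 (α=3/5) → [446/5, 666/5, 669/5]
rounded: [89, 133, 134]

query (0,2) [L1,L2,L3,L4,L5] — begin 0,0,0
L1 α=1: [51, 251, 73]
L2 α=1/2: [121, 317/2, 305/2]
L3 α=1/2: [67, 451/4, 419/4]
L4 α=1/2: [289/2, 623/8, 1407/8]
L5 α=1/2: [321/4, 2479/16, 3159/16]
rounded: [80, 155, 197]


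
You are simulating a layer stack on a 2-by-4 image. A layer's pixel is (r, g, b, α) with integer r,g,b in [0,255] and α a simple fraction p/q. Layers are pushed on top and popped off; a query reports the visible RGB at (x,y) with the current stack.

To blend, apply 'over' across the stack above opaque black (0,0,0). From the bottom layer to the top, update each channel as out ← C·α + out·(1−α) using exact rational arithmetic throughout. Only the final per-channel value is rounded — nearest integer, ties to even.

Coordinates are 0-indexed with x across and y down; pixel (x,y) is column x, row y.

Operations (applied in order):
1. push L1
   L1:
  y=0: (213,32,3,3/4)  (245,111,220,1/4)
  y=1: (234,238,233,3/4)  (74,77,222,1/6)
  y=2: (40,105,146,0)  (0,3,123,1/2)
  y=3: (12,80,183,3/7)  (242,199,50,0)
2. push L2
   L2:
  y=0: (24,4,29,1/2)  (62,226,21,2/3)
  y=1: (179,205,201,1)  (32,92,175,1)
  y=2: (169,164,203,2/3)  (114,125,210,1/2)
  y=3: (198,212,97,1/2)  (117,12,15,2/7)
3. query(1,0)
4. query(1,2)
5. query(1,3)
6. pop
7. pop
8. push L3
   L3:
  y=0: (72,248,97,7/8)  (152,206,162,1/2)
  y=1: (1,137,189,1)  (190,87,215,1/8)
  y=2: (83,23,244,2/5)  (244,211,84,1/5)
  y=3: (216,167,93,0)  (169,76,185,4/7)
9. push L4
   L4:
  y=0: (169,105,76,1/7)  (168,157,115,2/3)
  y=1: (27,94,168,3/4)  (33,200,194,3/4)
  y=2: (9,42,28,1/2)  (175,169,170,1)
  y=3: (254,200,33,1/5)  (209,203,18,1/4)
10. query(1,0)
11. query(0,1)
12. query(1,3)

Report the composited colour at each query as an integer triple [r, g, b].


(1,0) stack=L1,L2; from [0,0,0]:
+L1 (α=1/4) → [245/4, 111/4, 55]
+L2 (α=2/3) → [247/4, 1919/12, 97/3]
→ [62, 160, 32]

at x=1,y=2 over L1,L2:
+L1 (α=1/2) → [0, 3/2, 123/2]
+L2 (α=1/2) → [57, 253/4, 543/4]
rounded: [57, 63, 136]

query (1,3) [L1,L2] — begin 0,0,0
+L1 (α=0) → [0, 0, 0]
+L2 (α=2/7) → [234/7, 24/7, 30/7]
= [33, 3, 4]

at x=1,y=0 over L3,L4:
L3 α=1/2: [76, 103, 81]
L4 α=2/3: [412/3, 139, 311/3]
= [137, 139, 104]

query (0,1) [L3,L4] — begin 0,0,0
L3 α=1: [1, 137, 189]
L4 α=3/4: [41/2, 419/4, 693/4]
→ [20, 105, 173]

query (1,3) [L3,L4] — begin 0,0,0
L3 α=4/7: [676/7, 304/7, 740/7]
L4 α=1/4: [3491/28, 2333/28, 1173/14]
rounded: [125, 83, 84]


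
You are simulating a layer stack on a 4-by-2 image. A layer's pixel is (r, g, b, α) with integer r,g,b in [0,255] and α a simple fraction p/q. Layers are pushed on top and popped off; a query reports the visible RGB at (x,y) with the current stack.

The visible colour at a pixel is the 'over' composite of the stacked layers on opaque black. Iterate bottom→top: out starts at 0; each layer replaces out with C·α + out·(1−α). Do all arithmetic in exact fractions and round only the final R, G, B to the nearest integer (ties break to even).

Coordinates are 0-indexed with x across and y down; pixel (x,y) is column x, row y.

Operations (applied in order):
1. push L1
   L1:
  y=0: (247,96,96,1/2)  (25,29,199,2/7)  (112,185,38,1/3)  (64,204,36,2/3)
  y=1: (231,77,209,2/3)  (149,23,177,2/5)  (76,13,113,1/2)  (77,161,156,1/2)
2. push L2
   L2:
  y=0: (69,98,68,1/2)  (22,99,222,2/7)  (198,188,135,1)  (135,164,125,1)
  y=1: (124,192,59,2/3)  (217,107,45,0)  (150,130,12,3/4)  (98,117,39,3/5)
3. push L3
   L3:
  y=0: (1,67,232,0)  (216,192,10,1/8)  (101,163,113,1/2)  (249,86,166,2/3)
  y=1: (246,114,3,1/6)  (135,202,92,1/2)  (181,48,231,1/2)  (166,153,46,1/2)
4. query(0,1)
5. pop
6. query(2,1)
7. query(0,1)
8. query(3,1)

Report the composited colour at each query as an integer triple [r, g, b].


query (0,1) [L1,L2,L3] — begin 0,0,0
after L1 α=2/3: [154, 154/3, 418/3]
after L2 α=2/3: [134, 1306/9, 772/9]
after L3 α=1/6: [458/3, 3778/27, 3887/54]
→ [153, 140, 72]

(2,1) stack=L1,L2; from [0,0,0]:
L1 α=1/2: [38, 13/2, 113/2]
L2 α=3/4: [122, 793/8, 185/8]
→ [122, 99, 23]

query (0,1) [L1,L2] — begin 0,0,0
+L1 (α=2/3) → [154, 154/3, 418/3]
+L2 (α=2/3) → [134, 1306/9, 772/9]
→ [134, 145, 86]

at x=3,y=1 over L1,L2:
after L1 α=1/2: [77/2, 161/2, 78]
after L2 α=3/5: [371/5, 512/5, 273/5]
→ [74, 102, 55]


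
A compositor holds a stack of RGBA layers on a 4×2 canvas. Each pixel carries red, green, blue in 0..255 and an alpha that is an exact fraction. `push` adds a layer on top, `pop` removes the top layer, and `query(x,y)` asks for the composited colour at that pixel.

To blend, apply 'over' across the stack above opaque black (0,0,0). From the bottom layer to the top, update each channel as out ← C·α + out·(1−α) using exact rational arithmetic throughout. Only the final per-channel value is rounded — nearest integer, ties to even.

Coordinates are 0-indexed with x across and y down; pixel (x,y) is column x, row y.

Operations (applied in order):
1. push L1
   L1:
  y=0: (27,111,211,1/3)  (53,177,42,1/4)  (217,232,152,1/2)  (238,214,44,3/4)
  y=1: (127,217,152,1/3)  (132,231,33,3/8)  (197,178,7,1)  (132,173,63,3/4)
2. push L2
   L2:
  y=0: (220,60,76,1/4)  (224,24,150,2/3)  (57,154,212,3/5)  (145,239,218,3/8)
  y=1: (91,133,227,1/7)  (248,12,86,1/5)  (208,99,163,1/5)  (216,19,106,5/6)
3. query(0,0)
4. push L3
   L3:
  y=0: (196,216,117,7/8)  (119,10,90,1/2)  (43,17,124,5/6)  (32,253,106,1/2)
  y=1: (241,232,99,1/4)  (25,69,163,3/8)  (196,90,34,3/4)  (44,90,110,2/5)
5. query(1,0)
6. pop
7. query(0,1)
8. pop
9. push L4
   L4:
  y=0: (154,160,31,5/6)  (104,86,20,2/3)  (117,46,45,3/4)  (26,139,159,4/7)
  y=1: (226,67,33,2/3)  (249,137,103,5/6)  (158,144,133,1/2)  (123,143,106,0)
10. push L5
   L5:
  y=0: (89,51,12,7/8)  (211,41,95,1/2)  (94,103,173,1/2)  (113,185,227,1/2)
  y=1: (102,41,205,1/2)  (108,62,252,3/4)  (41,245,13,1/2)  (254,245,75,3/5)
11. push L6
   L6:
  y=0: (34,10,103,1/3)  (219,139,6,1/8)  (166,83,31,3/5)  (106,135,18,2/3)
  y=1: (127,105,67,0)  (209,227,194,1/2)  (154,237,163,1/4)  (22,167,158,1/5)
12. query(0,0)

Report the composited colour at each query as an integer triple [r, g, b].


(0,0) stack=L1,L2; from [0,0,0]:
L1 α=1/3: [9, 37, 211/3]
L2 α=1/4: [247/4, 171/4, 287/4]
= [62, 43, 72]

at x=1,y=0 over L1,L2,L3:
+L1 (α=1/4) → [53/4, 177/4, 21/2]
+L2 (α=2/3) → [615/4, 123/4, 207/2]
+L3 (α=1/2) → [1091/8, 163/8, 387/4]
→ [136, 20, 97]

(0,1) stack=L1,L2; from [0,0,0]:
L1 α=1/3: [127/3, 217/3, 152/3]
L2 α=1/7: [345/7, 81, 531/7]
= [49, 81, 76]

at x=0,y=0 over L1,L4,L5,L6:
+L1 (α=1/3) → [9, 37, 211/3]
+L4 (α=5/6) → [779/6, 279/2, 338/9]
+L5 (α=7/8) → [4517/48, 993/16, 547/36]
+L6 (α=1/3) → [5333/72, 1073/24, 2401/54]
rounded: [74, 45, 44]


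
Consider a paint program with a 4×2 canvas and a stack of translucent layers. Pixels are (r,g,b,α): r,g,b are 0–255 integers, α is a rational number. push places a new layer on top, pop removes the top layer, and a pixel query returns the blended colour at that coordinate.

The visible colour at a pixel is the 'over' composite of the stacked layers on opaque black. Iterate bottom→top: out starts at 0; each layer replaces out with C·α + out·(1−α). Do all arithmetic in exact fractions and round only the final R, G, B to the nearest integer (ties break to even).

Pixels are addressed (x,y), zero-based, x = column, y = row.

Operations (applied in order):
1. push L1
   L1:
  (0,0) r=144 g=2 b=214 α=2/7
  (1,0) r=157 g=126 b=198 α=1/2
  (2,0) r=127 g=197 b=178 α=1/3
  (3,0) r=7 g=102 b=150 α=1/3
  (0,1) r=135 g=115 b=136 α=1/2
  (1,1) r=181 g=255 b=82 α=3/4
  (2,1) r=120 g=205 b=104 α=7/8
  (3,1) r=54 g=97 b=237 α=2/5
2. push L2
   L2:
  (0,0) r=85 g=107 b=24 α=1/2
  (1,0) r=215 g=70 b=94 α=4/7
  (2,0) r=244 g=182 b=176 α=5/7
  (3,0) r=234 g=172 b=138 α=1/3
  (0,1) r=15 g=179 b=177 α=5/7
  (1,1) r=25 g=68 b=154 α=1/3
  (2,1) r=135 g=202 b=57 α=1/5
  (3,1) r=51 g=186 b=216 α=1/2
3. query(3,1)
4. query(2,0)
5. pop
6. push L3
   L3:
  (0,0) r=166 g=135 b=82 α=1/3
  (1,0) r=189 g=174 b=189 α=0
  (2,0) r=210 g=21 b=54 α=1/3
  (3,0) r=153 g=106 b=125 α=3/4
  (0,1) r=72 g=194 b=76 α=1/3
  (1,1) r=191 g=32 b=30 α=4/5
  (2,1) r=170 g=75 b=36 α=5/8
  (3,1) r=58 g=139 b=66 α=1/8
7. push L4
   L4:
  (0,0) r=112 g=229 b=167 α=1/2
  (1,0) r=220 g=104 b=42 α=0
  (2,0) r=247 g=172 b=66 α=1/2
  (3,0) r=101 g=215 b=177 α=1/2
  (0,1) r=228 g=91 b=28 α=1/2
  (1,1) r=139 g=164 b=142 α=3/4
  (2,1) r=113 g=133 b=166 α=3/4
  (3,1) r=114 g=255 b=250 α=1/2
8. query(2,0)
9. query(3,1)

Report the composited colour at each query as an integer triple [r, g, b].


at x=3,y=1 over L1,L2:
L1 α=2/5: [108/5, 194/5, 474/5]
L2 α=1/2: [363/10, 562/5, 777/5]
→ [36, 112, 155]

query (2,0) [L1,L2] — begin 0,0,0
L1 α=1/3: [127/3, 197/3, 178/3]
L2 α=5/7: [3914/21, 3124/21, 428/3]
rounded: [186, 149, 143]

(2,0) stack=L1,L3,L4; from [0,0,0]:
after L1 α=1/3: [127/3, 197/3, 178/3]
after L3 α=1/3: [884/9, 457/9, 518/9]
after L4 α=1/2: [3107/18, 2005/18, 556/9]
rounded: [173, 111, 62]

query (3,1) [L1,L3,L4] — begin 0,0,0
after L1 α=2/5: [108/5, 194/5, 474/5]
after L3 α=1/8: [523/20, 2053/40, 456/5]
after L4 α=1/2: [2803/40, 12253/80, 853/5]
rounded: [70, 153, 171]


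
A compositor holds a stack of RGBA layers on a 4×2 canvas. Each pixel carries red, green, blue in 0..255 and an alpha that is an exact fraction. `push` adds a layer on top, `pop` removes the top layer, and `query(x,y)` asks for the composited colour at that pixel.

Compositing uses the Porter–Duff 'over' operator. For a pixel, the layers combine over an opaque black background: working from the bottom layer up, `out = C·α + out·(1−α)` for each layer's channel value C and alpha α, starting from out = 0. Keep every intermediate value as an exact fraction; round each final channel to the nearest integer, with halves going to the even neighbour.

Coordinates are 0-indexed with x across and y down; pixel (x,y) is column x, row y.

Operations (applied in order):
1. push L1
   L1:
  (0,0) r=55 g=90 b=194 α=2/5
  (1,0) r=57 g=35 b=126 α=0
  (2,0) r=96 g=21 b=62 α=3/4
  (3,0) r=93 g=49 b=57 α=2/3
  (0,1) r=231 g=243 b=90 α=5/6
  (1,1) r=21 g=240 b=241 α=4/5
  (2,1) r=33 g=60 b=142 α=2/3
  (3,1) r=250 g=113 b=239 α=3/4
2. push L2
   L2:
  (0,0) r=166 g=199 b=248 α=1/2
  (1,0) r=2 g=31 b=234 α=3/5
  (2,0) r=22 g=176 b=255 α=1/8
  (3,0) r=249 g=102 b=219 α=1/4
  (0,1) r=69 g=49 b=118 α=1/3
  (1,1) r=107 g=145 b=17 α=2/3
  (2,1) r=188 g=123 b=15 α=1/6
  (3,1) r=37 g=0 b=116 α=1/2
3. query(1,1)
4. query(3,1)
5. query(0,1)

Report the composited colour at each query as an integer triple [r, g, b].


(1,1) stack=L1,L2; from [0,0,0]:
L1 α=4/5: [84/5, 192, 964/5]
L2 α=2/3: [1154/15, 482/3, 378/5]
→ [77, 161, 76]

query (3,1) [L1,L2] — begin 0,0,0
+L1 (α=3/4) → [375/2, 339/4, 717/4]
+L2 (α=1/2) → [449/4, 339/8, 1181/8]
rounded: [112, 42, 148]

(0,1) stack=L1,L2; from [0,0,0]:
L1 α=5/6: [385/2, 405/2, 75]
L2 α=1/3: [454/3, 454/3, 268/3]
rounded: [151, 151, 89]
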